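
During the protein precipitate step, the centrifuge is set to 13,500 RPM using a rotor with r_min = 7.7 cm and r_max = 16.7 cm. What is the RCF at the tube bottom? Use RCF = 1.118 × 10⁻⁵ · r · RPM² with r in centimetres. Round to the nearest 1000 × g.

Use r_max = 16.7 cm.
RCF = 1.118 × 10⁻⁵ × r × N²
RCF = 1.118 × 10⁻⁵ × 16.7 × (13500)² = 1.118 × 10⁻⁵ × 16.7 × 182,250,000 ≈ 34,027.2 × g

RCF ≈ 34000 g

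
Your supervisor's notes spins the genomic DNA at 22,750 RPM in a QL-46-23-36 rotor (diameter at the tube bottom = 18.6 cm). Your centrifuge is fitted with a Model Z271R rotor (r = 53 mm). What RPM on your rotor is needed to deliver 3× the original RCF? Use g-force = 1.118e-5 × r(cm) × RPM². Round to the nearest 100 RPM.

≈ 52200 RPM

Original rotor: r = 18.6 / 2 = 9.3 cm
RCF_original = 1.118 × 10⁻⁵ × 9.3 × (22750)² = 1.118 × 10⁻⁵ × 9.3 × 517,562,500 ≈ 53,813 × g
Target RCF = 3 × 53,813 ≈ 161,439 × g
Your rotor: r = 53 mm = 5.3 cm
161,439 = 1.118 × 10⁻⁵ × 5.3 × N²
N² = 161,439 / (5.9254 × 10⁻⁵) = 2,724,524,927
N ≈ √2,724,524,927 ≈ 52,197.0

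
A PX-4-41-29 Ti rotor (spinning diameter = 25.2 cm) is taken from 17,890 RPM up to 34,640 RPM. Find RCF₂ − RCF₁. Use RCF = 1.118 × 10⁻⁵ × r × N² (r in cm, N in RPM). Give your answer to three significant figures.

r = 25.2 / 2 = 12.6 cm
RCF₁ = 1.118 × 10⁻⁵ × 12.6 × (17890)² = 1.118 × 10⁻⁵ × 12.6 × 320,052,100 ≈ 45,085.1 × g
RCF₂ = 1.118 × 10⁻⁵ × 12.6 × (34640)² = 1.118 × 10⁻⁵ × 12.6 × 1,199,929,600 ≈ 169,031.7 × g
Increase = 169,031.7 − 45,085.1 = 123,946.6

≈ 124000 g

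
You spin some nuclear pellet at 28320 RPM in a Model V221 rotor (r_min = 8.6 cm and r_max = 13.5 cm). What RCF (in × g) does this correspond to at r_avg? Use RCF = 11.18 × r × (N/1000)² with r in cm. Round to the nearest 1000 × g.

r_avg = (8.6 + 13.5) / 2 = 11.05 cm
RCF = 11.18 × r × (N/1000)²
RCF = 11.18 × 11.05 × (28.32)² = 11.18 × 11.05 × 802.0224 ≈ 99,081 × g

≈ 99000 × g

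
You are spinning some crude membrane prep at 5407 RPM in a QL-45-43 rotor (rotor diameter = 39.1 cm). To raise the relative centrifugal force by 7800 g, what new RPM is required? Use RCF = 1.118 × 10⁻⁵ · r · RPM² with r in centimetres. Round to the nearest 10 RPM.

N₂ ≈ 8060 RPM

r = 39.1 / 2 = 19.55 cm
Current RCF = 1.118 × 10⁻⁵ × 19.55 × (5407)² = 1.118 × 10⁻⁵ × 19.55 × 29,235,649 ≈ 6,390 × g
Target RCF = 6,390 + 7,800 = 14,190 × g
N² = 14,190 / (21.8569 × 10⁻⁵) = 64,922,290
N ≈ √64,922,290 ≈ 8,057.4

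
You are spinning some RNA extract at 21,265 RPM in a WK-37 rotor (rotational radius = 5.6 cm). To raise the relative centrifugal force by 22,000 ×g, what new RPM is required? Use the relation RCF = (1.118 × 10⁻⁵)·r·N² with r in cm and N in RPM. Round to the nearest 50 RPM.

Current RCF = 1.118 × 10⁻⁵ × 5.6 × (21265)² = 1.118 × 10⁻⁵ × 5.6 × 452,200,225 ≈ 28,311.4 × g
Target RCF = 28,311.4 + 22,000 = 50,311.4 × g
N² = 50,311.4 / (6.2608 × 10⁻⁵) = 803,593,790
N ≈ √803,593,790 ≈ 28,347.7

≈ 28350 RPM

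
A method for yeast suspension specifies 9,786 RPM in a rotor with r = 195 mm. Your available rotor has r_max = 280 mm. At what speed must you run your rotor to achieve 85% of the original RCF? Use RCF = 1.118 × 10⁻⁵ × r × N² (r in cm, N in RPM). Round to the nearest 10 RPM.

≈ 7530 RPM

Original rotor: r = 195 mm = 19.5 cm
RCF = 1.118 × 10⁻⁵ × r × N²
RCF_original = 1.118 × 10⁻⁵ × 19.5 × (9786)² = 1.118 × 10⁻⁵ × 19.5 × 95,765,796 ≈ 20,877.9 × g
Target RCF = 0.85 × 20,877.9 ≈ 17,746.2 × g
Your rotor: r = 280 mm = 28.0 cm
17,746.2 = 1.118 × 10⁻⁵ × 28 × N²
N² = 17,746.2 / (31.304 × 10⁻⁵) = 56,689,880
N ≈ √56,689,880 ≈ 7,529.3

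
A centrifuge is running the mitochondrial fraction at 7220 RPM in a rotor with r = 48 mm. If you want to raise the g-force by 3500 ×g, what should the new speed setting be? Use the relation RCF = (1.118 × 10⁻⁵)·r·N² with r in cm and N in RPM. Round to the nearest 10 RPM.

≈ 10830 RPM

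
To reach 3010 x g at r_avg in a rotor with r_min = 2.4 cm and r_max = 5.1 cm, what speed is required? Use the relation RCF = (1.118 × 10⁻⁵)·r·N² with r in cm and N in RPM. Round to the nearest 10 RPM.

≈ 8470 RPM

r_avg = (2.4 + 5.1) / 2 = 3.75 cm
3,010 = 1.118 × 10⁻⁵ × 3.75 × N²
N² = 3,010 / (4.1925 × 10⁻⁵) = 71,794,872
N ≈ √71,794,872 ≈ 8,473.2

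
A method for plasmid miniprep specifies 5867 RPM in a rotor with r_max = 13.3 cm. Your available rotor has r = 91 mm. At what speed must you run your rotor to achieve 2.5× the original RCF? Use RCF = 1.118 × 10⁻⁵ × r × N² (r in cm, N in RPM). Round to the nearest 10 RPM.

RCF = 1.118 × 10⁻⁵ × r × N²
RCF_original = 1.118 × 10⁻⁵ × 13.3 × (5867)² = 1.118 × 10⁻⁵ × 13.3 × 34,421,689 ≈ 5,118.3 × g
Target RCF = 2.5 × 5,118.3 ≈ 12,795.8 × g
Your rotor: r = 91 mm = 9.1 cm
12,795.8 = 1.118 × 10⁻⁵ × 9.1 × N²
N² = 12,795.8 / (10.1738 × 10⁻⁵) = 125,772,081
N ≈ √125,772,081 ≈ 11,214.8

11210 RPM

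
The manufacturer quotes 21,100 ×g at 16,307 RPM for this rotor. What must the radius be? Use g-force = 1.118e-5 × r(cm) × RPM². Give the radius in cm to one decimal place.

21100 = 1.118 × 10⁻⁵ × r × (16307)²
r = 21100 / (1.118 × 10⁻⁵ × 265,918,249) = 21100 / 2972.966 ≈ 7.097 cm

r ≈ 7.1 cm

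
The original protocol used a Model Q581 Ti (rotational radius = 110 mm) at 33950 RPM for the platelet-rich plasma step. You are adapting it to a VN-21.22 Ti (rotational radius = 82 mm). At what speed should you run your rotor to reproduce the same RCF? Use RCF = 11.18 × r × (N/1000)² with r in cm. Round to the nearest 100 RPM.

≈ 39300 RPM

Original rotor: r = 110 mm = 11.0 cm
RCF_original = 11.18 × 11 × (33.95)² = 11.18 × 11 × 1,152.6025 ≈ 141,747.1 × g
Your rotor: r = 82 mm = 8.2 cm
141,747.1 = 11.18 × 8.2 × (N/1000)²
(N/1000)² = 141,747.1 / 91.676 = 1546.175
N = 1000 × √1546.175 ≈ 39,321.4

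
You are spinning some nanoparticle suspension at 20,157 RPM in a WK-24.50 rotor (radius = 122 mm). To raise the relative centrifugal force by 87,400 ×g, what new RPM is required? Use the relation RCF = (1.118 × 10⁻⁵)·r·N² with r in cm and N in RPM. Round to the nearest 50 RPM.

32350 RPM

r = 122 mm = 12.2 cm
Current RCF = 1.118 × 10⁻⁵ × 12.2 × (20157)² = 1.118 × 10⁻⁵ × 12.2 × 406,304,649 ≈ 55,418.3 × g
Target RCF = 55,418.3 + 87,400 = 142,818.3 × g
N² = 142,818.3 / (13.6396 × 10⁻⁵) = 1,047,085,692
N ≈ √1,047,085,692 ≈ 32,358.7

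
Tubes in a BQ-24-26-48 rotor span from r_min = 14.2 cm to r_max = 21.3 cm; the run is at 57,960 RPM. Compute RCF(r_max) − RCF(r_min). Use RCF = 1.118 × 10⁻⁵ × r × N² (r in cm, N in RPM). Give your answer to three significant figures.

ΔRCF = 1.118 × 10⁻⁵ × (r_max − r_min) × N² = 1.118 × 10⁻⁵ × 7.1 × 3,359,361,600 ≈ 266,659.4

ΔRCF ≈ 267000 g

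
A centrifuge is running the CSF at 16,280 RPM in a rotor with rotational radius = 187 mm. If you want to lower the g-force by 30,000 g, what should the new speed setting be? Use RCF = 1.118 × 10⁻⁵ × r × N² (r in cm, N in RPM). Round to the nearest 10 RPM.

r = 187 mm = 18.7 cm
Current RCF = 1.118 × 10⁻⁵ × 18.7 × (16280)² = 1.118 × 10⁻⁵ × 18.7 × 265,038,400 ≈ 55,410.5 × g
Target RCF = 55,410.5 − 30,000 = 25,410.5 × g
N² = 25,410.5 / (20.9066 × 10⁻⁵) = 121,542,958
N ≈ √121,542,958 ≈ 11,024.7

≈ 11020 RPM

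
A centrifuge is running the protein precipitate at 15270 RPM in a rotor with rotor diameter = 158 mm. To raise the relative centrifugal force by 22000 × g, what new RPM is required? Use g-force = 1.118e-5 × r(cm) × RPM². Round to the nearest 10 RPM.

r = 158 mm / 2 = 79 mm = 7.9 cm
Current RCF = 1.118 × 10⁻⁵ × 7.9 × (15270)² = 1.118 × 10⁻⁵ × 7.9 × 233,172,900 ≈ 20,594.3 × g
Target RCF = 20,594.3 + 22,000 = 42,594.3 × g
N² = 42,594.3 / (8.8322 × 10⁻⁵) = 482,261,498
N ≈ √482,261,498 ≈ 21,960.5

21960 RPM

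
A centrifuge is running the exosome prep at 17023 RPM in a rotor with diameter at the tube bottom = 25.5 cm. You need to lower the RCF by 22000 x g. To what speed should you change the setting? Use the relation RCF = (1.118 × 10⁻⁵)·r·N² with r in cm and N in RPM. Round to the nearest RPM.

r = 25.5 / 2 = 12.75 cm
Current RCF = 1.118 × 10⁻⁵ × 12.75 × (17023)² = 1.118 × 10⁻⁵ × 12.75 × 289,782,529 ≈ 41,307.1 × g
Target RCF = 41,307.1 − 22,000 = 19,307.1 × g
N² = 19,307.1 / (14.2545 × 10⁻⁵) = 135,445,649
N ≈ √135,445,649 ≈ 11,638.1

≈ 11638 RPM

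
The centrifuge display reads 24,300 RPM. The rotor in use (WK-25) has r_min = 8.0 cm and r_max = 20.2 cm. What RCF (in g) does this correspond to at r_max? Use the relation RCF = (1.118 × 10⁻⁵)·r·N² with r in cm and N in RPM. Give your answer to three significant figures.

≈ 133000 g

Use r_max = 20.2 cm.
RCF = 1.118 × 10⁻⁵ × 20.2 × (24300)² = 1.118 × 10⁻⁵ × 20.2 × 590,490,000 ≈ 133,353.9 × g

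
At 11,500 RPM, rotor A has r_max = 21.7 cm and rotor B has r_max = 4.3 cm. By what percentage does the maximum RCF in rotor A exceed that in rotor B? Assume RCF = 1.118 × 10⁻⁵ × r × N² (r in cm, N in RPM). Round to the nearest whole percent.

405%

At equal RPM, RCF scales linearly with r: ratio = 21.7 / 4.3 = 5.0465.
So rotor A delivers 404.7% more g-force.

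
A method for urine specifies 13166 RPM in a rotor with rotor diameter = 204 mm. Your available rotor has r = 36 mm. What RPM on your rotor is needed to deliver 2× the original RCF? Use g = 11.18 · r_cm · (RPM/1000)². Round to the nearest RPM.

31341 RPM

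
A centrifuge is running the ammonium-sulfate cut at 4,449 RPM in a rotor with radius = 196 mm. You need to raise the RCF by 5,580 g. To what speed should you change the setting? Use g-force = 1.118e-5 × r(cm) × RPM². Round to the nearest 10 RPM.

r = 196 mm = 19.6 cm
Current RCF = 1.118 × 10⁻⁵ × 19.6 × (4449)² = 1.118 × 10⁻⁵ × 19.6 × 19,793,601 ≈ 4,337.3 × g
Target RCF = 4,337.3 + 5,580 = 9,917.3 × g
N² = 9,917.3 / (21.9128 × 10⁻⁵) = 45,258,023
N ≈ √45,258,023 ≈ 6,727.4

≈ 6730 RPM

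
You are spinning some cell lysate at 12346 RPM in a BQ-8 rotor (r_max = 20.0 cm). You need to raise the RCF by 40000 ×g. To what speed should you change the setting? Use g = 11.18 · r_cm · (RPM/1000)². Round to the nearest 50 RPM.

N₂ ≈ 18200 RPM

Current RCF = 11.18 × 20 × (12.346)² = 11.18 × 20 × 152.423716 ≈ 34,081.9 × g
Target RCF = 34,081.9 + 40,000 = 74,081.9 × g
(N/1000)² = 74,081.9 / 223.6 = 331.3144
N = 1000 × √331.3144 ≈ 18,202.0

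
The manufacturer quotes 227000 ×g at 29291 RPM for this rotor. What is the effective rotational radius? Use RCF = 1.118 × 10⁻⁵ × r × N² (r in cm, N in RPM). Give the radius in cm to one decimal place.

RCF = 1.118 × 10⁻⁵ × r × N²
227000 = 1.118 × 10⁻⁵ × r × (29291)²
r = 227000 / (1.118 × 10⁻⁵ × 857,962,681) = 227000 / 9592.023 ≈ 23.665 cm

r ≈ 23.7 cm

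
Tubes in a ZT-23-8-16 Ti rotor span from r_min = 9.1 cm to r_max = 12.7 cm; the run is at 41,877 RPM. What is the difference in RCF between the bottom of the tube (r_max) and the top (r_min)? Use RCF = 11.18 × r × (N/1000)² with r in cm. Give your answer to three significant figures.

ΔRCF ≈ 70600 x g

RCF_max = 11.18 × 12.7 × (41.877)² = 11.18 × 12.7 × 1,753.683129 ≈ 248,998.5 × g
RCF_min = 11.18 × 9.1 × (41.877)² = 11.18 × 9.1 × 1,753.683129 ≈ 178,416.2 × g
ΔRCF = 248,998.5 − 178,416.2 = 70,582.3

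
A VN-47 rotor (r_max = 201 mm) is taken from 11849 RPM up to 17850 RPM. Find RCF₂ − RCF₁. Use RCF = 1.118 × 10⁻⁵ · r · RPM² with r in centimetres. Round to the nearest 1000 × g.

40000 g

r = 201 mm = 20.1 cm
RCF₁ = 1.118 × 10⁻⁵ × 20.1 × (11849)² = 1.118 × 10⁻⁵ × 20.1 × 140,398,801 ≈ 31,550.1 × g
RCF₂ = 1.118 × 10⁻⁵ × 20.1 × (17850)² = 1.118 × 10⁻⁵ × 20.1 × 318,622,500 ≈ 71,600.2 × g
Increase = 71,600.2 − 31,550.1 = 40,050.1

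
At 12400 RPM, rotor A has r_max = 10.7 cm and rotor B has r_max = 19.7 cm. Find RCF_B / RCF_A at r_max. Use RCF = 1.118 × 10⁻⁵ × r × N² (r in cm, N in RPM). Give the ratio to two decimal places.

1.84

At fixed N, RCF ∝ r, so RCF_B/RCF_A = r_B/r_A = 19.7 / 10.7 = 1.8411.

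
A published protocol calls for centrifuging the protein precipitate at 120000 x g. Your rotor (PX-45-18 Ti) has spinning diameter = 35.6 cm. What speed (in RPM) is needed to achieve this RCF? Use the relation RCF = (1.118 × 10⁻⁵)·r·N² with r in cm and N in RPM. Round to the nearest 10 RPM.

r = 35.6 / 2 = 17.8 cm
120,000 = 1.118 × 10⁻⁵ × 17.8 × N²
N² = 120,000 / (19.9004 × 10⁻⁵) = 603,002,955
N ≈ √603,002,955 ≈ 24,556.1

N ≈ 24560 RPM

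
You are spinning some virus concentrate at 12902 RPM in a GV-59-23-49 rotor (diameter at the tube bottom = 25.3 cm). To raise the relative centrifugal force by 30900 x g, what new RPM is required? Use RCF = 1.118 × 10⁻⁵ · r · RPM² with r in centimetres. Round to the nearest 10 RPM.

r = 25.3 / 2 = 12.65 cm
Current RCF = 1.118 × 10⁻⁵ × 12.65 × (12902)² = 1.118 × 10⁻⁵ × 12.65 × 166,461,604 ≈ 23,542.2 × g
Target RCF = 23,542.2 + 30,900 = 54,442.2 × g
N² = 54,442.2 / (14.1427 × 10⁻⁵) = 384,949,126
N ≈ √384,949,126 ≈ 19,620.1

N₂ ≈ 19620 RPM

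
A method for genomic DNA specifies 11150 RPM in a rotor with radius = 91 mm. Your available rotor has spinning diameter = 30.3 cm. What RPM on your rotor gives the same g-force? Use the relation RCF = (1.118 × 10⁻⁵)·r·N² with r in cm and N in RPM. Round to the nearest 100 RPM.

Original rotor: r = 91 mm = 9.1 cm
RCF_original = 1.118 × 10⁻⁵ × 9.1 × (11150)² = 1.118 × 10⁻⁵ × 9.1 × 124,322,500 ≈ 12,648.3 × g
Your rotor: r = 30.3 / 2 = 15.15 cm
12,648.3 = 1.118 × 10⁻⁵ × 15.15 × N²
N² = 12,648.3 / (16.9377 × 10⁻⁵) = 74,675,428
N ≈ √74,675,428 ≈ 8,641.5

≈ 8600 RPM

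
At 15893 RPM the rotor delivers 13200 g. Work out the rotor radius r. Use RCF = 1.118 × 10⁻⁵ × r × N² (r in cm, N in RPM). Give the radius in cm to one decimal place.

≈ 4.7 cm

RCF = 1.118 × 10⁻⁵ × r × N²
13200 = 1.118 × 10⁻⁵ × r × (15893)²
r = 13200 / (1.118 × 10⁻⁵ × 252,587,449) = 13200 / 2823.928 ≈ 4.674 cm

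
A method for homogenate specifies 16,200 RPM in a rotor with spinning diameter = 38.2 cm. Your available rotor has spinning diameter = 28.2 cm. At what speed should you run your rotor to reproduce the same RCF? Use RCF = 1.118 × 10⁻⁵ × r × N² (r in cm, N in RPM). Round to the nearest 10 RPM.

18850 RPM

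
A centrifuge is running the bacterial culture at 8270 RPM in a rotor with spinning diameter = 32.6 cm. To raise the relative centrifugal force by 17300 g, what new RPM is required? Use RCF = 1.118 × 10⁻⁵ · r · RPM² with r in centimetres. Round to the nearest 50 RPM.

12800 RPM

r = 32.6 / 2 = 16.3 cm
Current RCF = 1.118 × 10⁻⁵ × 16.3 × (8270)² = 1.118 × 10⁻⁵ × 16.3 × 68,392,900 ≈ 12,463.5 × g
Target RCF = 12,463.5 + 17,300 = 29,763.5 × g
N² = 29,763.5 / (18.2234 × 10⁻⁵) = 163,325,724
N ≈ √163,325,724 ≈ 12,779.9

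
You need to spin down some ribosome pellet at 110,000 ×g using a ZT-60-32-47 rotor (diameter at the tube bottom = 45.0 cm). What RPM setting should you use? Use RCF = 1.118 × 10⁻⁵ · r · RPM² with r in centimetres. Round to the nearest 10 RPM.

r = 45.0 / 2 = 22.5 cm
RCF = 1.118 × 10⁻⁵ × r × N²
110,000 = 1.118 × 10⁻⁵ × 22.5 × N²
N² = 110,000 / (25.155 × 10⁻⁵) = 437,288,809
N ≈ √437,288,809 ≈ 20,911.5

N ≈ 20910 RPM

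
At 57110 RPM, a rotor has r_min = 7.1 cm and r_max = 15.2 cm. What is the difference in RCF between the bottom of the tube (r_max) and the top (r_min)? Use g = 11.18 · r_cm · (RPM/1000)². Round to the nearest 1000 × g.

ΔRCF ≈ 295000 x g

RCF_max = 11.18 × 15.2 × (57.11)² = 11.18 × 15.2 × 3,261.5521 ≈ 554,255.1 × g
RCF_min = 11.18 × 7.1 × (57.11)² = 11.18 × 7.1 × 3,261.5521 ≈ 258,895.5 × g
ΔRCF = 554,255.1 − 258,895.5 = 295,359.6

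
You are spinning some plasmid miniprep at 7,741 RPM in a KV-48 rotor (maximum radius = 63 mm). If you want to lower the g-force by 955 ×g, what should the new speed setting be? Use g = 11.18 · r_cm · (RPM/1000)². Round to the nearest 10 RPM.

6810 RPM

r = 63 mm = 6.3 cm
Current RCF = 11.18 × 6.3 × (7.741)² = 11.18 × 6.3 × 59.923081 ≈ 4,220.6 × g
Target RCF = 4,220.6 − 955 = 3,265.6 × g
(N/1000)² = 3,265.6 / 70.434 = 46.36397
N = 1000 × √46.36397 ≈ 6,809.1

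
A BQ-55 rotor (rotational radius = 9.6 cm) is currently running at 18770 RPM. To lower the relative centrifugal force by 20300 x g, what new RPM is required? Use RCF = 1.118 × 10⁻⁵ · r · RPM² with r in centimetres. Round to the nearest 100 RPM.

12800 RPM

Current RCF = 1.118 × 10⁻⁵ × 9.6 × (18770)² = 1.118 × 10⁻⁵ × 9.6 × 352,312,900 ≈ 37,813 × g
Target RCF = 37,813 − 20,300 = 17,513 × g
N² = 17,513 / (10.7328 × 10⁻⁵) = 163,172,704
N ≈ √163,172,704 ≈ 12,773.9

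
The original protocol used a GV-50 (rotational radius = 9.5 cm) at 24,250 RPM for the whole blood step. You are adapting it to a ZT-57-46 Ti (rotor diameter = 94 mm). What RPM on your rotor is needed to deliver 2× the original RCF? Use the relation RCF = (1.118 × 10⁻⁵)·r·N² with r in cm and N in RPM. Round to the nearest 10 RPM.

≈ 48760 RPM

RCF = 1.118 × 10⁻⁵ × r × N²
RCF_original = 1.118 × 10⁻⁵ × 9.5 × (24250)² = 1.118 × 10⁻⁵ × 9.5 × 588,062,500 ≈ 62,458.1 × g
Target RCF = 2 × 62,458.1 ≈ 124,916.2 × g
Your rotor: r = 94 mm / 2 = 47 mm = 4.7 cm
124,916.2 = 1.118 × 10⁻⁵ × 4.7 × N²
N² = 124,916.2 / (5.2546 × 10⁻⁵) = 2,377,273,246
N ≈ √2,377,273,246 ≈ 48,757.3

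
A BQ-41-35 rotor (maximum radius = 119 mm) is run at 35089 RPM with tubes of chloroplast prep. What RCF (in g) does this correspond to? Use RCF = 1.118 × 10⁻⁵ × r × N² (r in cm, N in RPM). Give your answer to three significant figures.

r = 119 mm = 11.9 cm
RCF = 1.118 × 10⁻⁵ × r × N²
RCF = 1.118 × 10⁻⁵ × 11.9 × (35089)² = 1.118 × 10⁻⁵ × 11.9 × 1,231,237,921 ≈ 163,806.4 × g

164000 g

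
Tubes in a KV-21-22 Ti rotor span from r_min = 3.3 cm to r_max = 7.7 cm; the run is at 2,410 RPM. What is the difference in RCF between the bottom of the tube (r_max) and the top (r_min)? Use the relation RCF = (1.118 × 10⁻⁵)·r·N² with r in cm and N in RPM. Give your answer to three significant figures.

RCF_max = 1.118 × 10⁻⁵ × 7.7 × (2410)² = 1.118 × 10⁻⁵ × 7.7 × 5,808,100 ≈ 500 × g
RCF_min = 1.118 × 10⁻⁵ × 3.3 × (2410)² = 1.118 × 10⁻⁵ × 3.3 × 5,808,100 ≈ 214.3 × g
ΔRCF = 500 − 214.3 = 285.7

286 × g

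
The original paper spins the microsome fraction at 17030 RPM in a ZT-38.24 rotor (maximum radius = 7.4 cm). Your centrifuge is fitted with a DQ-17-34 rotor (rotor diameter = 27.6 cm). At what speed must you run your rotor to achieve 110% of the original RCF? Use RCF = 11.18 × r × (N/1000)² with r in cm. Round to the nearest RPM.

≈ 13079 RPM

RCF_original = 11.18 × 7.4 × (17.03)² = 11.18 × 7.4 × 290.0209 ≈ 23,994 × g
Target RCF = 1.1 × 23,994 ≈ 26,393.4 × g
Your rotor: r = 27.6 / 2 = 13.8 cm
26,393.4 = 11.18 × 13.8 × (N/1000)²
(N/1000)² = 26,393.4 / 154.284 = 171.0702
N = 1000 × √171.0702 ≈ 13,079.4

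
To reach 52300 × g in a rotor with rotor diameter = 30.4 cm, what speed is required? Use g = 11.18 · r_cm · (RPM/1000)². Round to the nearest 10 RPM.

r = 30.4 / 2 = 15.2 cm
52,300 = 11.18 × 15.2 × (N/1000)²
(N/1000)² = 52,300 / 169.936 = 307.7629
N = 1000 × √307.7629 ≈ 17,543.2

≈ 17540 RPM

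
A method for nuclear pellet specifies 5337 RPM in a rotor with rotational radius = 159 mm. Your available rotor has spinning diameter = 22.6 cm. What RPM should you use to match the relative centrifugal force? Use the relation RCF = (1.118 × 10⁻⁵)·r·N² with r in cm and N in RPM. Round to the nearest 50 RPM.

Original rotor: r = 159 mm = 15.9 cm
RCF = 1.118 × 10⁻⁵ × r × N²
RCF_original = 1.118 × 10⁻⁵ × 15.9 × (5337)² = 1.118 × 10⁻⁵ × 15.9 × 28,483,569 ≈ 5,063.3 × g
Your rotor: r = 22.6 / 2 = 11.3 cm
5,063.3 = 1.118 × 10⁻⁵ × 11.3 × N²
N² = 5,063.3 / (12.6334 × 10⁻⁵) = 40,078,680
N ≈ √40,078,680 ≈ 6,330.8

6350 RPM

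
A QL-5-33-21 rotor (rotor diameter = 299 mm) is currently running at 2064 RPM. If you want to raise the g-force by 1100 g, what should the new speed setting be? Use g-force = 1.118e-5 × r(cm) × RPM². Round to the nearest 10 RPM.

r = 299 mm / 2 = 149.5 mm = 14.95 cm
Current RCF = 1.118 × 10⁻⁵ × 14.95 × (2064)² = 1.118 × 10⁻⁵ × 14.95 × 4,260,096 ≈ 712 × g
Target RCF = 712 + 1,100 = 1,812 × g
N² = 1,812 / (16.7141 × 10⁻⁵) = 10,841,146
N ≈ √10,841,146 ≈ 3,292.6

≈ 3290 RPM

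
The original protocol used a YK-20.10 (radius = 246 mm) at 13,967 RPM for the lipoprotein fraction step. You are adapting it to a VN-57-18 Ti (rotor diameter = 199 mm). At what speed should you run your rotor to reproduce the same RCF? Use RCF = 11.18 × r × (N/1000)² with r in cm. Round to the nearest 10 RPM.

Original rotor: r = 246 mm = 24.6 cm
RCF = 11.18 × r × (N/1000)²
RCF_original = 11.18 × 24.6 × (13.967)² = 11.18 × 24.6 × 195.077089 ≈ 53,651.7 × g
Your rotor: r = 199 mm / 2 = 99.5 mm = 9.95 cm
53,651.7 = 11.18 × 9.95 × (N/1000)²
(N/1000)² = 53,651.7 / 111.241 = 482.3015
N = 1000 × √482.3015 ≈ 21,961.4

21960 RPM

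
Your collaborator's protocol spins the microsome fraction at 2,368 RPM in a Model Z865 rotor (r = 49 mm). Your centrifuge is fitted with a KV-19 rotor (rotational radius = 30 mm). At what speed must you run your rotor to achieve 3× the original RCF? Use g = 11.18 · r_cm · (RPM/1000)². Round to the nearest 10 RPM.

≈ 5240 RPM

Original rotor: r = 49 mm = 4.9 cm
RCF = 11.18 × r × (N/1000)²
RCF_original = 11.18 × 4.9 × (2.368)² = 11.18 × 4.9 × 5.607424 ≈ 307.2 × g
Target RCF = 3 × 307.2 ≈ 921.6 × g
Your rotor: r = 30 mm = 3.0 cm
921.6 = 11.18 × 3 × (N/1000)²
(N/1000)² = 921.6 / 33.54 = 27.47764
N = 1000 × √27.47764 ≈ 5,241.9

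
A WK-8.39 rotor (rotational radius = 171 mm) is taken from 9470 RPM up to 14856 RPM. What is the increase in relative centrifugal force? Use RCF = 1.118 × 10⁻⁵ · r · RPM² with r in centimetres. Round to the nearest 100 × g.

25000 × g

r = 171 mm = 17.1 cm
RCF₁ = 1.118 × 10⁻⁵ × 17.1 × (9470)² = 1.118 × 10⁻⁵ × 17.1 × 89,680,900 ≈ 17,145 × g
RCF₂ = 1.118 × 10⁻⁵ × 17.1 × (14856)² = 1.118 × 10⁻⁵ × 17.1 × 220,700,736 ≈ 42,193.1 × g
Increase = 42,193.1 − 17,145 = 25,048.1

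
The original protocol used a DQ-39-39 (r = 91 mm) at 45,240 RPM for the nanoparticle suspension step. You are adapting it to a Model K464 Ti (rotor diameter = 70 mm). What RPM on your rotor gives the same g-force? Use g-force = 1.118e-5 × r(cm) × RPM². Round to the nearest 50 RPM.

72950 RPM

Original rotor: r = 91 mm = 9.1 cm
RCF_original = 1.118 × 10⁻⁵ × 9.1 × (45240)² = 1.118 × 10⁻⁵ × 9.1 × 2,046,657,600 ≈ 208,222.9 × g
Your rotor: r = 70 mm / 2 = 35 mm = 3.5 cm
208,222.9 = 1.118 × 10⁻⁵ × 3.5 × N²
N² = 208,222.9 / (3.913 × 10⁻⁵) = 5,321,311,015
N ≈ √5,321,311,015 ≈ 72,947.3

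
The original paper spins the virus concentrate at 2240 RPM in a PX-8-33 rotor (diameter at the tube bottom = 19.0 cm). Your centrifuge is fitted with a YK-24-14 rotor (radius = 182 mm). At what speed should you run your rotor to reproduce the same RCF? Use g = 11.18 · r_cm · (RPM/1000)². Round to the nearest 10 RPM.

1620 RPM

Original rotor: r = 19.0 / 2 = 9.5 cm
RCF_original = 11.18 × 9.5 × (2.24)² = 11.18 × 9.5 × 5.0176 ≈ 532.9 × g
Your rotor: r = 182 mm = 18.2 cm
532.9 = 11.18 × 18.2 × (N/1000)²
(N/1000)² = 532.9 / 203.476 = 2.618982
N = 1000 × √2.618982 ≈ 1,618.3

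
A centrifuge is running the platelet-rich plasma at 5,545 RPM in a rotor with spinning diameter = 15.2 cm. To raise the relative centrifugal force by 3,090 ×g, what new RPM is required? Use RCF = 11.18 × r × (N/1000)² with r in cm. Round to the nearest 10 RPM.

r = 15.2 / 2 = 7.6 cm
Current RCF = 11.18 × 7.6 × (5.545)² = 11.18 × 7.6 × 30.747025 ≈ 2,612.5 × g
Target RCF = 2,612.5 + 3,090 = 5,702.5 × g
(N/1000)² = 5,702.5 / 84.968 = 67.1135
N = 1000 × √67.1135 ≈ 8,192.3

N₂ ≈ 8190 RPM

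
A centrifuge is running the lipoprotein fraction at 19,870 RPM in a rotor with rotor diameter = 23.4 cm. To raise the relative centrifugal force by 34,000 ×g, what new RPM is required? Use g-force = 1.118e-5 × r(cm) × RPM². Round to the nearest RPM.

≈ 25588 RPM

r = 23.4 / 2 = 11.7 cm
Current RCF = 1.118 × 10⁻⁵ × 11.7 × (19870)² = 1.118 × 10⁻⁵ × 11.7 × 394,816,900 ≈ 51,644.4 × g
Target RCF = 51,644.4 + 34,000 = 85,644.4 × g
N² = 85,644.4 / (13.0806 × 10⁻⁵) = 654,743,666
N ≈ √654,743,666 ≈ 25,588.0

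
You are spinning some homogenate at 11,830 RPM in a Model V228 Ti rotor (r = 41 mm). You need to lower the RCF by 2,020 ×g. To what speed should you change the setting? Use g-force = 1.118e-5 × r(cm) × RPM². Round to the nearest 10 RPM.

r = 41 mm = 4.1 cm
Current RCF = 1.118 × 10⁻⁵ × 4.1 × (11830)² = 1.118 × 10⁻⁵ × 4.1 × 139,948,900 ≈ 6,415 × g
Target RCF = 6,415 − 2,020 = 4,395 × g
N² = 4,395 / (4.5838 × 10⁻⁵) = 95,881,147
N ≈ √95,881,147 ≈ 9,791.9

≈ 9790 RPM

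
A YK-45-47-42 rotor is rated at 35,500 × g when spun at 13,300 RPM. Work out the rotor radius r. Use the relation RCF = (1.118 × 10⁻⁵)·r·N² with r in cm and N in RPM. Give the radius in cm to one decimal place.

18.0 cm

35500 = 1.118 × 10⁻⁵ × r × (13300)²
r = 35500 / (1.118 × 10⁻⁵ × 176,890,000) = 35500 / 1977.63 ≈ 17.951 cm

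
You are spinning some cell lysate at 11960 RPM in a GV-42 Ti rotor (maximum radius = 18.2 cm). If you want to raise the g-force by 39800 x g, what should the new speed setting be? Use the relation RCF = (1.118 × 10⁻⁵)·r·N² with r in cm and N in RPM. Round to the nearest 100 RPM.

18400 RPM

Current RCF = 1.118 × 10⁻⁵ × 18.2 × (11960)² = 1.118 × 10⁻⁵ × 18.2 × 143,041,600 ≈ 29,105.5 × g
Target RCF = 29,105.5 + 39,800 = 68,905.5 × g
N² = 68,905.5 / (20.3476 × 10⁻⁵) = 338,641,904
N ≈ √338,641,904 ≈ 18,402.2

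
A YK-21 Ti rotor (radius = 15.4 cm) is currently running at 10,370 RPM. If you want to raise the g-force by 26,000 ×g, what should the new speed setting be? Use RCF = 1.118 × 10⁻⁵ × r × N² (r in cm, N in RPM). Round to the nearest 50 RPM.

≈ 16100 RPM

Current RCF = 1.118 × 10⁻⁵ × 15.4 × (10370)² = 1.118 × 10⁻⁵ × 15.4 × 107,536,900 ≈ 18,514.8 × g
Target RCF = 18,514.8 + 26,000 = 44,514.8 × g
N² = 44,514.8 / (17.2172 × 10⁻⁵) = 258,548,428
N ≈ √258,548,428 ≈ 16,079.4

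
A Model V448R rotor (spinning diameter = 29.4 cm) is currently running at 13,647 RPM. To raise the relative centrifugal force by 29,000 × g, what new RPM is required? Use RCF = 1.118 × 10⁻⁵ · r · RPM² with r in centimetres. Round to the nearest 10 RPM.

r = 29.4 / 2 = 14.7 cm
Current RCF = 1.118 × 10⁻⁵ × 14.7 × (13647)² = 1.118 × 10⁻⁵ × 14.7 × 186,240,609 ≈ 30,607.9 × g
Target RCF = 30,607.9 + 29,000 = 59,607.9 × g
N² = 59,607.9 / (16.4346 × 10⁻⁵) = 362,697,601
N ≈ √362,697,601 ≈ 19,044.6

N₂ ≈ 19040 RPM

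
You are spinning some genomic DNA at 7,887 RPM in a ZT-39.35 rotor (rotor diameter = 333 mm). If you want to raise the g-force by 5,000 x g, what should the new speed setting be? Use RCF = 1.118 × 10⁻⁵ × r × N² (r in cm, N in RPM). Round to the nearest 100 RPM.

r = 333 mm / 2 = 166.5 mm = 16.65 cm
Current RCF = 1.118 × 10⁻⁵ × 16.65 × (7887)² = 1.118 × 10⁻⁵ × 16.65 × 62,204,769 ≈ 11,579.2 × g
Target RCF = 11,579.2 + 5,000 = 16,579.2 × g
N² = 16,579.2 / (18.6147 × 10⁻⁵) = 89,065,094
N ≈ √89,065,094 ≈ 9,437.4

9400 RPM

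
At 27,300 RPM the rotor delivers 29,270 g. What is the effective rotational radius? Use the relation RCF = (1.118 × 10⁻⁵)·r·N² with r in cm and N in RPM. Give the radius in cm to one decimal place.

r ≈ 3.5 cm

RCF = 1.118 × 10⁻⁵ × r × N²
29270 = 1.118 × 10⁻⁵ × r × (27300)²
r = 29270 / (1.118 × 10⁻⁵ × 745,290,000) = 29270 / 8332.342 ≈ 3.513 cm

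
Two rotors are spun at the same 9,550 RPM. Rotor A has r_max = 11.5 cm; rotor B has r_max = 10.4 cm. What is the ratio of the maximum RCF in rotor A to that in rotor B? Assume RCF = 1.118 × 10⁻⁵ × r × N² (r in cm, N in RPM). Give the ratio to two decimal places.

1.11

At fixed N, RCF ∝ r, so RCF_A/RCF_B = r_A/r_B = 11.5 / 10.4 = 1.1058.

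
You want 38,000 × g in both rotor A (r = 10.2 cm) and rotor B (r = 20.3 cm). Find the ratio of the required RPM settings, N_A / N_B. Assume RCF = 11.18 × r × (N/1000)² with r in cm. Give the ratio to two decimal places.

1.41

At fixed RCF, N ∝ 1/√r, so N_A/N_B = √(r_B/r_A) = √(20.3/10.2) = √1.990196 = 1.4107.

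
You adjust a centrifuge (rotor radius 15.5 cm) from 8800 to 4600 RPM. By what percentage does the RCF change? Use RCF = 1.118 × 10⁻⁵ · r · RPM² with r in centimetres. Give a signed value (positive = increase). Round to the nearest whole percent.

-73%

RCF ∝ N², so the ratio is (4600/8800)² = (0.522727)² = 0.2732.
Change = 0.2732 − 1 = -0.7268 → -72.7%.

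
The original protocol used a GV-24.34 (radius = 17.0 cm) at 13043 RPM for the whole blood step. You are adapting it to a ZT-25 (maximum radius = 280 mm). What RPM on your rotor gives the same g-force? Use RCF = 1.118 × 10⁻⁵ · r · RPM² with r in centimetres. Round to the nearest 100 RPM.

10200 RPM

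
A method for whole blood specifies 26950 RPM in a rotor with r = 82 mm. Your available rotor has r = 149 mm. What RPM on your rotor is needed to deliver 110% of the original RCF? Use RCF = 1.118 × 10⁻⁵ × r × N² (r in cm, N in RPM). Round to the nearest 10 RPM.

Original rotor: r = 82 mm = 8.2 cm
RCF_original = 1.118 × 10⁻⁵ × 8.2 × (26950)² = 1.118 × 10⁻⁵ × 8.2 × 726,302,500 ≈ 66,584.5 × g
Target RCF = 1.1 × 66,584.5 ≈ 73,243 × g
Your rotor: r = 149 mm = 14.9 cm
73,243 = 1.118 × 10⁻⁵ × 14.9 × N²
N² = 73,243 / (16.6582 × 10⁻⁵) = 439,681,358
N ≈ √439,681,358 ≈ 20,968.6

20970 RPM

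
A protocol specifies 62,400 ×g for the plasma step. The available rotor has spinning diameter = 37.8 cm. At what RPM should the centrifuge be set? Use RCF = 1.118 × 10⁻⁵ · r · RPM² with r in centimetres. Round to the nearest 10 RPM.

r = 37.8 / 2 = 18.9 cm
62,400 = 1.118 × 10⁻⁵ × 18.9 × N²
N² = 62,400 / (21.1302 × 10⁻⁵) = 295,311,923
N ≈ √295,311,923 ≈ 17,184.6

17180 RPM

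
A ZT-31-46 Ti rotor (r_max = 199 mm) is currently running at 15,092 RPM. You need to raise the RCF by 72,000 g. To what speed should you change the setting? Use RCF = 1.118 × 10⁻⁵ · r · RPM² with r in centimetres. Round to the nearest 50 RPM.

≈ 23500 RPM

r = 199 mm = 19.9 cm
Current RCF = 1.118 × 10⁻⁵ × 19.9 × (15092)² = 1.118 × 10⁻⁵ × 19.9 × 227,768,464 ≈ 50,674.4 × g
Target RCF = 50,674.4 + 72,000 = 122,674.4 × g
N² = 122,674.4 / (22.2482 × 10⁻⁵) = 551,390,225
N ≈ √551,390,225 ≈ 23,481.7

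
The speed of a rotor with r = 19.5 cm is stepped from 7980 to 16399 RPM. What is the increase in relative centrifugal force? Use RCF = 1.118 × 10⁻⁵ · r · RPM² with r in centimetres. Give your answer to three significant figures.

44700 g

RCF₁ = 1.118 × 10⁻⁵ × 19.5 × (7980)² = 1.118 × 10⁻⁵ × 19.5 × 63,680,400 ≈ 13,883 × g
RCF₂ = 1.118 × 10⁻⁵ × 19.5 × (16399)² = 1.118 × 10⁻⁵ × 19.5 × 268,927,201 ≈ 58,628.8 × g
Increase = 58,628.8 − 13,883 = 44,745.8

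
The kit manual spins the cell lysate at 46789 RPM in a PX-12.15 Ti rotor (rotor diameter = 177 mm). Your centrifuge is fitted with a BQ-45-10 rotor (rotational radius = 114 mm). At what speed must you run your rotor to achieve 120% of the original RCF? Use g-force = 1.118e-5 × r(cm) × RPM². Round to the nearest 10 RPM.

45160 RPM

Original rotor: r = 177 mm / 2 = 88.5 mm = 8.85 cm
RCF = 1.118 × 10⁻⁵ × r × N²
RCF_original = 1.118 × 10⁻⁵ × 8.85 × (46789)² = 1.118 × 10⁻⁵ × 8.85 × 2,189,210,521 ≈ 216,607.1 × g
Target RCF = 1.2 × 216,607.1 ≈ 259,928.5 × g
Your rotor: r = 114 mm = 11.4 cm
259,928.5 = 1.118 × 10⁻⁵ × 11.4 × N²
N² = 259,928.5 / (12.7452 × 10⁻⁵) = 2,039,422,685
N ≈ √2,039,422,685 ≈ 45,160.0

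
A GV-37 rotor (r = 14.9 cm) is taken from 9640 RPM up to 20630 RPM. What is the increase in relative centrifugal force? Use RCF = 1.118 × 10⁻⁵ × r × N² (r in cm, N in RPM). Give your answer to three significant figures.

≈ 55400 ×g

RCF₁ = 1.118 × 10⁻⁵ × 14.9 × (9640)² = 1.118 × 10⁻⁵ × 14.9 × 92,929,600 ≈ 15,480.4 × g
RCF₂ = 1.118 × 10⁻⁵ × 14.9 × (20630)² = 1.118 × 10⁻⁵ × 14.9 × 425,596,900 ≈ 70,896.8 × g
Increase = 70,896.8 − 15,480.4 = 55,416.4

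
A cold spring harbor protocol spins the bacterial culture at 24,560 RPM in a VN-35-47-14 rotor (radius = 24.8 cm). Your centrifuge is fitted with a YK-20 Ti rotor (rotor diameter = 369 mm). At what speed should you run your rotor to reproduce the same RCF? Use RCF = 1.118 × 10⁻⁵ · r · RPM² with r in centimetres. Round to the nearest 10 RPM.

≈ 28470 RPM

RCF_original = 1.118 × 10⁻⁵ × 24.8 × (24560)² = 1.118 × 10⁻⁵ × 24.8 × 603,193,600 ≈ 167,243.9 × g
Your rotor: r = 369 mm / 2 = 184.5 mm = 18.45 cm
167,243.9 = 1.118 × 10⁻⁵ × 18.45 × N²
N² = 167,243.9 / (20.6271 × 10⁻⁵) = 810,796,961
N ≈ √810,796,961 ≈ 28,474.5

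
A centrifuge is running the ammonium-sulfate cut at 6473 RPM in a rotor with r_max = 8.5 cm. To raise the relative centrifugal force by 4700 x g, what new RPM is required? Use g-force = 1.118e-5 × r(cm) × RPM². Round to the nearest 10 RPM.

Current RCF = 1.118 × 10⁻⁵ × 8.5 × (6473)² = 1.118 × 10⁻⁵ × 8.5 × 41,899,729 ≈ 3,981.7 × g
Target RCF = 3,981.7 + 4,700 = 8,681.7 × g
N² = 8,681.7 / (9.503 × 10⁻⁵) = 91,357,466
N ≈ √91,357,466 ≈ 9,558.1

N₂ ≈ 9560 RPM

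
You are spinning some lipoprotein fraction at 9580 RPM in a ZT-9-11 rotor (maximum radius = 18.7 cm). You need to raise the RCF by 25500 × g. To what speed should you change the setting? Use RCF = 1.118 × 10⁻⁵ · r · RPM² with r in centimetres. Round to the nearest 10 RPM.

Current RCF = 1.118 × 10⁻⁵ × 18.7 × (9580)² = 1.118 × 10⁻⁵ × 18.7 × 91,776,400 ≈ 19,187.3 × g
Target RCF = 19,187.3 + 25,500 = 44,687.3 × g
N² = 44,687.3 / (20.9066 × 10⁻⁵) = 213,747,333
N ≈ √213,747,333 ≈ 14,620.1

N₂ ≈ 14620 RPM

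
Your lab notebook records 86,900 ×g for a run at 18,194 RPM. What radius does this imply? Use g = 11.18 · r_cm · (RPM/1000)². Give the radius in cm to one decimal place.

≈ 23.5 cm

86900 = 11.18 × r × (18.194)²
r = 86900 / (11.18 × 331.021636) = 86900 / 3700.822 ≈ 23.481 cm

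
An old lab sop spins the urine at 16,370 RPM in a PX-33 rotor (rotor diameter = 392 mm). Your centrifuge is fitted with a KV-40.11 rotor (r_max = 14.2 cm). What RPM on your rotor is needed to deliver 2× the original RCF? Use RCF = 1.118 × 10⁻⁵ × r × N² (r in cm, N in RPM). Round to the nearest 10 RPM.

27200 RPM

Original rotor: r = 392 mm / 2 = 196 mm = 19.6 cm
RCF_original = 1.118 × 10⁻⁵ × 19.6 × (16370)² = 1.118 × 10⁻⁵ × 19.6 × 267,976,900 ≈ 58,721.2 × g
Target RCF = 2 × 58,721.2 ≈ 117,442.4 × g
117,442.4 = 1.118 × 10⁻⁵ × 14.2 × N²
N² = 117,442.4 / (15.8756 × 10⁻⁵) = 739,766,686
N ≈ √739,766,686 ≈ 27,198.7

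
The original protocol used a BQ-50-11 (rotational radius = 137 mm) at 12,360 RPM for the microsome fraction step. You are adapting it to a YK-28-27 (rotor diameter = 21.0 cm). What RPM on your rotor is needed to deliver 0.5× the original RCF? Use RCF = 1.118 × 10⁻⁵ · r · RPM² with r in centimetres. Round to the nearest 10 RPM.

9980 RPM

Original rotor: r = 137 mm = 13.7 cm
RCF_original = 1.118 × 10⁻⁵ × 13.7 × (12360)² = 1.118 × 10⁻⁵ × 13.7 × 152,769,600 ≈ 23,399.1 × g
Target RCF = 0.5 × 23,399.1 ≈ 11,699.5 × g
Your rotor: r = 21.0 / 2 = 10.5 cm
11,699.5 = 1.118 × 10⁻⁵ × 10.5 × N²
N² = 11,699.5 / (11.739 × 10⁻⁵) = 99,663,515
N ≈ √99,663,515 ≈ 9,983.2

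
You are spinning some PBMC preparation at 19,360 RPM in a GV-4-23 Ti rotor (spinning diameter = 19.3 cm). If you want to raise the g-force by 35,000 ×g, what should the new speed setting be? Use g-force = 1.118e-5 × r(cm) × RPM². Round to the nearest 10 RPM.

r = 19.3 / 2 = 9.65 cm
Current RCF = 1.118 × 10⁻⁵ × 9.65 × (19360)² = 1.118 × 10⁻⁵ × 9.65 × 374,809,600 ≈ 40,437.1 × g
Target RCF = 40,437.1 + 35,000 = 75,437.1 × g
N² = 75,437.1 / (10.7887 × 10⁻⁵) = 699,223,261
N ≈ √699,223,261 ≈ 26,442.8

≈ 26440 RPM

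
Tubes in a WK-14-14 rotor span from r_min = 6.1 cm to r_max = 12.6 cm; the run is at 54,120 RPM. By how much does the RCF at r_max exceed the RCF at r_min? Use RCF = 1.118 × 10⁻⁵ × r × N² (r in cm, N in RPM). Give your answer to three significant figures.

ΔRCF ≈ 213000 g

RCF_max = 1.118 × 10⁻⁵ × 12.6 × (54120)² = 1.118 × 10⁻⁵ × 12.6 × 2,928,974,400 ≈ 412,598.8 × g
RCF_min = 1.118 × 10⁻⁵ × 6.1 × (54120)² = 1.118 × 10⁻⁵ × 6.1 × 2,928,974,400 ≈ 199,750.2 × g
ΔRCF = 412,598.8 − 199,750.2 = 212,848.6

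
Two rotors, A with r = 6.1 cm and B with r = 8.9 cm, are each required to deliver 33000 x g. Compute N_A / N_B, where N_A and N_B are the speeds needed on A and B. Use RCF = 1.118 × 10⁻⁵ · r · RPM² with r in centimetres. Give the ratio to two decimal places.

1.21

At fixed RCF, N ∝ 1/√r, so N_A/N_B = √(r_B/r_A) = √(8.9/6.1) = √1.459016 = 1.2079.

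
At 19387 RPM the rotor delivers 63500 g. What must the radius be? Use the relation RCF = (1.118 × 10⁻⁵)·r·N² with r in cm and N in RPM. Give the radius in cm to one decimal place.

r ≈ 15.1 cm

63500 = 1.118 × 10⁻⁵ × r × (19387)²
r = 63500 / (1.118 × 10⁻⁵ × 375,855,769) = 63500 / 4202.067 ≈ 15.112 cm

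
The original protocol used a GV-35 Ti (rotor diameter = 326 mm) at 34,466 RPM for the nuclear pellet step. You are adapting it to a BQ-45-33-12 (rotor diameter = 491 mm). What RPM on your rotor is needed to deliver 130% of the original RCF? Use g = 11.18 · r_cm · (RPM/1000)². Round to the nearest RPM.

Original rotor: r = 326 mm / 2 = 163 mm = 16.3 cm
RCF_original = 11.18 × 16.3 × (34.466)² = 11.18 × 16.3 × 1,187.905156 ≈ 216,476.7 × g
Target RCF = 1.3 × 216,476.7 ≈ 281,419.7 × g
Your rotor: r = 491 mm / 2 = 245.5 mm = 24.55 cm
281,419.7 = 11.18 × 24.55 × (N/1000)²
(N/1000)² = 281,419.7 / 274.469 = 1025.324
N = 1000 × √1025.324 ≈ 32,020.7

32021 RPM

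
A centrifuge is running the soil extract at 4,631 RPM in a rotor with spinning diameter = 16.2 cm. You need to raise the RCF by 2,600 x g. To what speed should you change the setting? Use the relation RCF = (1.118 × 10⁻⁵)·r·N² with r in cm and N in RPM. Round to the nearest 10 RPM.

r = 16.2 / 2 = 8.1 cm
Current RCF = 1.118 × 10⁻⁵ × 8.1 × (4631)² = 1.118 × 10⁻⁵ × 8.1 × 21,446,161 ≈ 1,942.1 × g
Target RCF = 1,942.1 + 2,600 = 4,542.1 × g
N² = 4,542.1 / (9.0558 × 10⁻⁵) = 50,156,806
N ≈ √50,156,806 ≈ 7,082.1

N₂ ≈ 7080 RPM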